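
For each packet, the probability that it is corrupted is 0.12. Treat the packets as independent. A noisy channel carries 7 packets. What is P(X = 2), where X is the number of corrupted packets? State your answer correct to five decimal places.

X ~ Binomial(n=7, p=0.12).
P(X=2) = C(7,2) · p^2 · (1−p)^5
= 21 · 0.0144 · 0.52773 = 0.1595861

0.15959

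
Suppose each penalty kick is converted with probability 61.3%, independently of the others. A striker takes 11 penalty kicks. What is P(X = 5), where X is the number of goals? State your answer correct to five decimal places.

0.13434

X ~ Binomial(n=11, p=0.613).
P(X=5) = C(11,5) · p^5 · (1−p)^6
= 462 · 0.086557 · 0.0033594 = 0.1343415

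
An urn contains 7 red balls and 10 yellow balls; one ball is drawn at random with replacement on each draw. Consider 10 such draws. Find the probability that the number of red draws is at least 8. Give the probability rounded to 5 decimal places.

0.01501

X ~ Binomial(10, 0.411765); P(X ≥ 8) = Σ C(10,k) p^k (1−p)^(10−k) over k:
  k=8: C(10,8)·0.411765^8·0.588235^2 = 0.0128679
  k=9: C(10,9)·0.411765^9·0.588235^1 = 0.0020017
  k=10: C(10,10)·0.411765^10·0.588235^0 = 0.0001401
Total = 0.0150097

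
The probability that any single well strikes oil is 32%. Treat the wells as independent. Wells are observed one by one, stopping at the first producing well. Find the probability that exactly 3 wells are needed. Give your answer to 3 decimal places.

0.148

Geometric (trials to first success), p = 0.32.
P(Y = 3) = (1−p)^2 · p = 0.4624 · 0.32 = 0.14797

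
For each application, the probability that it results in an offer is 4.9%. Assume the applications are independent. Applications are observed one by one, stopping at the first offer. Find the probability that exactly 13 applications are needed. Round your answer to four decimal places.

0.0268

Geometric (trials to first success), p = 0.049.
P(Y = 13) = (1−p)^12 · p = 0.54723 · 0.049 = 0.026814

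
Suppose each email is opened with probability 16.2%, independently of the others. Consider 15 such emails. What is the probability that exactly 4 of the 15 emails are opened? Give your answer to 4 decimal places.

0.1345

X ~ Binomial(n=15, p=0.162).
P(X=4) = C(15,4) · p^4 · (1−p)^11
= 1365 · 0.00068875 · 0.14311 = 0.134548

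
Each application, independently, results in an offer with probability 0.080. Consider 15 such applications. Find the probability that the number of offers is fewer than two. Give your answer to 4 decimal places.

0.6597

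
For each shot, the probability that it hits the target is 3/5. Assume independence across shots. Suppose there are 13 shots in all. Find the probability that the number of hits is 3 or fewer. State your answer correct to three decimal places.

X ~ Binomial(13, 0.60); P(X ≤ 3) = Σ C(13,k) p^k (1−p)^(13−k) over k:
  k=0: C(13,0)·0.60^0·0.40^13 = 0.00001
  k=1: C(13,1)·0.60^1·0.40^12 = 0.00013
  k=2: C(13,2)·0.60^2·0.40^11 = 0.00118
  k=3: C(13,3)·0.60^3·0.40^10 = 0.00648
Total = 0.00779

0.008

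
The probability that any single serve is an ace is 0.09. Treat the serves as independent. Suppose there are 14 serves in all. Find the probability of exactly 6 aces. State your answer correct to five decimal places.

X ~ Binomial(n=14, p=0.09).
P(X=6) = C(14,6) · p^6 · (1−p)^8
= 3003 · 5.3144e-07 · 0.47025 = 0.0007505

0.00075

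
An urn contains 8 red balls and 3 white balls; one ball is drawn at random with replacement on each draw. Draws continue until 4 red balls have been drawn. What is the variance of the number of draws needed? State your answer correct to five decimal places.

Y = total draws until the fourth success; negative binomial with r=4, p=0.727273.
Var(Y) = r(1−p)/p² = 4·0.272727 / 0.727273² = 2.0625000

2.06250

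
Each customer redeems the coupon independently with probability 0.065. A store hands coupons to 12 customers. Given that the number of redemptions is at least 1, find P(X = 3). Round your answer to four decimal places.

0.0596

X ~ Binomial(12, 0.065). Want P(X=3 | X≥1) = P(X=3) / P(X≥1).
P(X=3) = C(12,3)·0.065^3·0.935^9 = 0.032996
P(X≥1) = 1 − 0.446416 = 0.553584
Ratio = 0.032996 / 0.553584 = 0.059605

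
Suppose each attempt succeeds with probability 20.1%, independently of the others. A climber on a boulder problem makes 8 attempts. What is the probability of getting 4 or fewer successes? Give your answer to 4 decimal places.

X ~ Binomial(8, 0.201); P(X ≤ 4) = Σ C(8,k) p^k (1−p)^(8−k) over k:
  k=0: C(8,0)·0.201^0·0.799^8 = 0.166102
  k=1: C(8,1)·0.201^1·0.799^7 = 0.334282
  k=2: C(8,2)·0.201^2·0.799^6 = 0.294327
  k=3: C(8,3)·0.201^3·0.799^5 = 0.148085
  k=4: C(8,4)·0.201^4·0.799^4 = 0.046566
Total = 0.989362

0.9894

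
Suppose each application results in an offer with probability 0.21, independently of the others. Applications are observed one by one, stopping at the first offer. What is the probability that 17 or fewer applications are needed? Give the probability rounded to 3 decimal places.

Y = number of applications to the first success; geometric, p = 0.21.
P(Y ≤ 17) = 1 − (1−p)^17 = 1 − 0.01818 = 0.98182

0.982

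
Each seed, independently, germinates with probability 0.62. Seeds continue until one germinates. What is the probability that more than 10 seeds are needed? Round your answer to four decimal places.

Y = number of seeds to the first success; geometric, p = 0.62.
P(Y > 10) = P(first 10 all fail) = (1−p)^10 = 0.000063

0.0001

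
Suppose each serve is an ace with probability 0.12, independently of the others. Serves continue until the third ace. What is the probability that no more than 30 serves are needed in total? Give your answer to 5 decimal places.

0.71530

Finishing within 30 serves ⇔ at least 3 successes in the first 30. With X ~ Binomial(30, 0.12), P(Y ≤ 30) = 1 − P(X ≤ 2).
  k=0: C(30,0)·0.12^0·0.88^30 = 0.0216013
  k=1: C(30,1)·0.12^1·0.88^29 = 0.0883690
  k=2: C(30,2)·0.12^2·0.88^28 = 0.1747296
1 − 0.2847000 = 0.7153000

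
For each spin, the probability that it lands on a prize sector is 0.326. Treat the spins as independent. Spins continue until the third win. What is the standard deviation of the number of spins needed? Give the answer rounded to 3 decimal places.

Y = total spins until the third success; negative binomial with r=3, p=0.326.
SD(Y) = √[r(1−p)/p²] = √(19.02593) = 4.36187

4.362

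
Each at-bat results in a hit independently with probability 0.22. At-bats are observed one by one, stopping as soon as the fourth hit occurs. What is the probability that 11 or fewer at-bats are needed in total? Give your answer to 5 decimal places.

0.20805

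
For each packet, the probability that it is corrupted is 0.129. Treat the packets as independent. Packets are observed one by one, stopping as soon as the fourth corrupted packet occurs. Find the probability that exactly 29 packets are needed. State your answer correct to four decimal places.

0.0287

Y = trial on which the fourth success occurs; negative binomial, r=4, p=0.129.
P(Y=29) = C(28,3) · p^4 · (1−p)^25
= 3276 · 0.00027692 · 0.031656 = 0.028718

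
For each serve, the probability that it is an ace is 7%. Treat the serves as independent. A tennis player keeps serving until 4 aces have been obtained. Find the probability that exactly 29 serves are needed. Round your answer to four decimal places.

Y = trial on which the fourth success occurs; negative binomial, r=4, p=0.07.
P(Y=29) = C(28,3) · p^4 · (1−p)^25
= 3276 · 2.401e-05 · 0.16296 = 0.012818

0.0128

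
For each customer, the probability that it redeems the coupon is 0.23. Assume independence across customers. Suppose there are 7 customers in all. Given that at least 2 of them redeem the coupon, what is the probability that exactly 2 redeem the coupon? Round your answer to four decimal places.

0.5967

X ~ Binomial(7, 0.23). Want P(X=2 | X≥2) = P(X=2) / P(X≥2).
P(X=2) = C(7,2)·0.23^2·0.77^5 = 0.300697
P(X≥2) = 1 − 0.160485 − 0.335560 = 0.503955
Ratio = 0.300697 / 0.503955 = 0.596674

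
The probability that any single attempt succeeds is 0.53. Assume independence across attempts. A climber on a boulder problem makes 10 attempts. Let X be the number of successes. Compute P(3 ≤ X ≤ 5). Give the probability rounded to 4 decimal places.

X ~ Binomial(10, 0.53); P(3 ≤ X ≤ 5) = Σ C(10,k) p^k (1−p)^(10−k) over k:
  k=3: C(10,3)·0.53^3·0.47^7 = 0.090509
  k=4: C(10,4)·0.53^4·0.47^6 = 0.178612
  k=5: C(10,5)·0.53^5·0.47^5 = 0.241696
Total = 0.510817

0.5108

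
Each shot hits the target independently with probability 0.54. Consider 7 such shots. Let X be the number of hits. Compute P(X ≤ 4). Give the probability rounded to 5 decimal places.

X ~ Binomial(7, 0.54); P(X ≤ 4) = Σ C(7,k) p^k (1−p)^(7−k) over k:
  k=0: C(7,0)·0.54^0·0.46^7 = 0.0043582
  k=1: C(7,1)·0.54^1·0.46^6 = 0.0358128
  k=2: C(7,2)·0.54^2·0.46^5 = 0.1261235
  k=3: C(7,3)·0.54^3·0.46^4 = 0.2467633
  k=4: C(7,4)·0.54^4·0.46^3 = 0.2896787
Total = 0.7027366

0.70274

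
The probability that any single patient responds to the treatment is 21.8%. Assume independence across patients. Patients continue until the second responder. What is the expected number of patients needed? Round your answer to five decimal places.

Y = total patients until the second success; negative binomial with r=2, p=0.218.
E[Y] = r / p = 2 / 0.218 = 9.1743119

9.17431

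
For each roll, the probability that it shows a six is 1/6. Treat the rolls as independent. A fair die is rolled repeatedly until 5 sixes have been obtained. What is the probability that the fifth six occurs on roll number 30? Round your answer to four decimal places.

0.0320

Y = trial on which the fifth success occurs; negative binomial, r=5, p=0.166667.
P(Y=30) = C(29,4) · p^5 · (1−p)^25
= 23751 · 0.0001286 · 0.010483 = 0.032018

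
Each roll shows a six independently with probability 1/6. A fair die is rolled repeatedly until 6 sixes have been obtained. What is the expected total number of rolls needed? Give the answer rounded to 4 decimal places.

36.0000

Y = total rolls until the sixth success; negative binomial with r=6, p=0.166667.
E[Y] = r / p = 6 / 0.166667 = 36.000000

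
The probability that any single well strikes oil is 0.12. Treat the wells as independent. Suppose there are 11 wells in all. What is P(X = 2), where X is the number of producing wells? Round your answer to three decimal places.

X ~ Binomial(n=11, p=0.12).
P(X=2) = C(11,2) · p^2 · (1−p)^9
= 55 · 0.0144 · 0.31648 = 0.25065

0.251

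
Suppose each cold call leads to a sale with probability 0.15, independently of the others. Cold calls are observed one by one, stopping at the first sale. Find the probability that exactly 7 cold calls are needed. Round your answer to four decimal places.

Geometric (trials to first success), p = 0.15.
P(Y = 7) = (1−p)^6 · p = 0.37715 · 0.15 = 0.056572

0.0566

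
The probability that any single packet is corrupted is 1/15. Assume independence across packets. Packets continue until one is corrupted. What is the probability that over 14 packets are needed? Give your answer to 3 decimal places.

Y = number of packets to the first success; geometric, p = 0.066667.
P(Y > 14) = P(first 14 all fail) = (1−p)^14 = 0.38064

0.381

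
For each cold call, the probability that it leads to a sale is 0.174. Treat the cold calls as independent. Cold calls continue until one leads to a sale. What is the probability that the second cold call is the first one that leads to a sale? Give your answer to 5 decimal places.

0.14372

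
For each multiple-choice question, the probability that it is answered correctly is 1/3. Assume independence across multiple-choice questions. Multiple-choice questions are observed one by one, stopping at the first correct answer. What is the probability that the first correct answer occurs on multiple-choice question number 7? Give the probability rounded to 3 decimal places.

0.029

Geometric (trials to first success), p = 0.333333.
P(Y = 7) = (1−p)^6 · p = 0.087791 · 0.333333 = 0.02926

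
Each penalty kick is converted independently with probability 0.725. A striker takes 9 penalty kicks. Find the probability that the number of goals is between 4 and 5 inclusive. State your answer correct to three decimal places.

0.199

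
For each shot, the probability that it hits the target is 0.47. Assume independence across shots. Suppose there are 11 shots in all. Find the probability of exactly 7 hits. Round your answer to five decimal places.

0.13192

X ~ Binomial(n=11, p=0.47).
P(X=7) = C(11,7) · p^7 · (1−p)^4
= 330 · 0.0050662 · 0.078905 = 0.1319175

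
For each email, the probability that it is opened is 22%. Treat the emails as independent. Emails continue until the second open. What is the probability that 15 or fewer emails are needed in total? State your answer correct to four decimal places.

Finishing within 15 emails ⇔ at least 2 successes in the first 15. With X ~ Binomial(15, 0.22), P(Y ≤ 15) = 1 − P(X ≤ 1).
  k=0: C(15,0)·0.22^0·0.78^15 = 0.024067
  k=1: C(15,1)·0.22^1·0.78^14 = 0.101821
1 − 0.125888 = 0.874112

0.8741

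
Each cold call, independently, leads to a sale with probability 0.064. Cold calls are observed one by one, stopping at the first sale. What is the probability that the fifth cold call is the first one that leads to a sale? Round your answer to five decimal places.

Geometric (trials to first success), p = 0.064.
P(Y = 5) = (1−p)^4 · p = 0.76754 · 0.064 = 0.0491228

0.04912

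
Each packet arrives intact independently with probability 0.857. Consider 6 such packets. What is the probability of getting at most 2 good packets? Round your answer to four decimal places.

0.0049

X ~ Binomial(6, 0.857); P(X ≤ 2) = Σ C(6,k) p^k (1−p)^(6−k) over k:
  k=0: C(6,0)·0.857^0·0.143^6 = 0.000009
  k=1: C(6,1)·0.857^1·0.143^5 = 0.000307
  k=2: C(6,2)·0.857^2·0.143^4 = 0.004607
Total = 0.004923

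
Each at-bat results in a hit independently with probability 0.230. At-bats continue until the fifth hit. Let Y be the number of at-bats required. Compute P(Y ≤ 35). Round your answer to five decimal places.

Finishing within 35 at-bats ⇔ at least 5 successes in the first 35. With X ~ Binomial(35, 0.23), P(Y ≤ 35) = 1 − P(X ≤ 4).
  k=0: C(35,0)·0.23^0·0.77^35 = 0.0001065
  k=1: C(35,1)·0.23^1·0.77^34 = 0.0011130
  k=2: C(35,2)·0.23^2·0.77^33 = 0.0056515
  k=3: C(35,3)·0.23^3·0.77^32 = 0.0185693
  k=4: C(35,4)·0.23^4·0.77^31 = 0.0443735
1 − 0.0698138 = 0.9301862

0.93019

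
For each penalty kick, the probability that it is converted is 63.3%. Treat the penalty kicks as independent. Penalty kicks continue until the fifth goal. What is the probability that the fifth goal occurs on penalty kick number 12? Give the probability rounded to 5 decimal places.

Y = trial on which the fifth success occurs; negative binomial, r=5, p=0.633.
P(Y=12) = C(11,4) · p^5 · (1−p)^7
= 330 · 0.10163 · 0.00089673 = 0.0300743

0.03007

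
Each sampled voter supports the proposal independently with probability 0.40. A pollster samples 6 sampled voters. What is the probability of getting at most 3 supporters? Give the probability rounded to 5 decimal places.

0.82080

X ~ Binomial(6, 0.40); P(X ≤ 3) = Σ C(6,k) p^k (1−p)^(6−k) over k:
  k=0: C(6,0)·0.40^0·0.60^6 = 0.0466560
  k=1: C(6,1)·0.40^1·0.60^5 = 0.1866240
  k=2: C(6,2)·0.40^2·0.60^4 = 0.3110400
  k=3: C(6,3)·0.40^3·0.60^3 = 0.2764800
Total = 0.8208000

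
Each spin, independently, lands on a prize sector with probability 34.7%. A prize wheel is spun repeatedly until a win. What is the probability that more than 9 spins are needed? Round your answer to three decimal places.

0.022

Y = number of spins to the first success; geometric, p = 0.347.
P(Y > 9) = P(first 9 all fail) = (1−p)^9 = 0.02159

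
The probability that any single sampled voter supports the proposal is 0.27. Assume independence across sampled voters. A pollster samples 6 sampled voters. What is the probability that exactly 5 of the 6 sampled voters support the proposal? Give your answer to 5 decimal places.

0.00628

X ~ Binomial(n=6, p=0.27).
P(X=5) = C(6,5) · p^5 · (1−p)^1
= 6 · 0.0014349 · 0.73 = 0.0062848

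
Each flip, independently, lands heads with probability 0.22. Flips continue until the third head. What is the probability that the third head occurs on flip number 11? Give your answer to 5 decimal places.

0.06565

Y = trial on which the third success occurs; negative binomial, r=3, p=0.22.
P(Y=11) = C(10,2) · p^3 · (1−p)^8
= 45 · 0.010648 · 0.13701 = 0.0656504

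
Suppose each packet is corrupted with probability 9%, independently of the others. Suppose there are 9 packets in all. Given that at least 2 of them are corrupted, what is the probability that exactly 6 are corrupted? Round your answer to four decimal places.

X ~ Binomial(9, 0.09). Want P(X=6 | X≥2) = P(X=6) / P(X≥2).
P(X=6) = C(9,6)·0.09^6·0.91^3 = 0.000034
P(X≥2) = 1 − 0.427930 − 0.380905 = 0.191166
Ratio = 0.000034 / 0.191166 = 0.000176

0.0002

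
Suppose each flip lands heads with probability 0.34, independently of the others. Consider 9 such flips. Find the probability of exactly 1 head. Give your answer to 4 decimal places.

0.1102

X ~ Binomial(n=9, p=0.34).
P(X=1) = C(9,1) · p^1 · (1−p)^8
= 9 · 0.34 · 0.036004 = 0.110172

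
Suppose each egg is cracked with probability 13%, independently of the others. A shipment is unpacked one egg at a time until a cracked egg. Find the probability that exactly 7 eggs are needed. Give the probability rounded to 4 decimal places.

Geometric (trials to first success), p = 0.13.
P(Y = 7) = (1−p)^6 · p = 0.43363 · 0.13 = 0.056371

0.0564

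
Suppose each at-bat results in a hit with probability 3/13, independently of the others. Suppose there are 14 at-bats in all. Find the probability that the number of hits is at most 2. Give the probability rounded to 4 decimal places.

0.3401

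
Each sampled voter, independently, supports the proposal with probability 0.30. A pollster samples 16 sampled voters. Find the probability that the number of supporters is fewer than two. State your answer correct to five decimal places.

0.02611

X ~ Binomial(16, 0.30); P(X ≤ 1) = Σ C(16,k) p^k (1−p)^(16−k) over k:
  k=0: C(16,0)·0.30^0·0.70^16 = 0.0033233
  k=1: C(16,1)·0.30^1·0.70^15 = 0.0227883
Total = 0.0261116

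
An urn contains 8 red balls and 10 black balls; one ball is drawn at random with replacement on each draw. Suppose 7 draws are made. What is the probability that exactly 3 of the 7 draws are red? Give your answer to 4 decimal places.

0.2927

X ~ Binomial(n=7, p=0.444444).
P(X=3) = C(7,3) · p^3 · (1−p)^4
= 35 · 0.087791 · 0.09526 = 0.292705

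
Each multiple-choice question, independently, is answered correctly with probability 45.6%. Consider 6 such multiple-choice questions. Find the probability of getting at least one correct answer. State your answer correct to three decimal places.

0.974

P(at least one) = 1 − P(none) = 1 − (1 − 0.456)^6
= 1 − 0.02592 = 0.97408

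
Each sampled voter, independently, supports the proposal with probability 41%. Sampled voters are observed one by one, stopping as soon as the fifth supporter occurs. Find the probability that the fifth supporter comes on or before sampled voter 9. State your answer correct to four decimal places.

Finishing within 9 sampled voters ⇔ at least 5 successes in the first 9. With X ~ Binomial(9, 0.41), P(Y ≤ 9) = 1 − P(X ≤ 4).
  k=0: C(9,0)·0.41^0·0.59^9 = 0.008663
  k=1: C(9,1)·0.41^1·0.59^8 = 0.054180
  k=2: C(9,2)·0.41^2·0.59^7 = 0.150603
  k=3: C(9,3)·0.41^3·0.59^6 = 0.244198
  k=4: C(9,4)·0.41^4·0.59^5 = 0.254546
1 − 0.712191 = 0.287809

0.2878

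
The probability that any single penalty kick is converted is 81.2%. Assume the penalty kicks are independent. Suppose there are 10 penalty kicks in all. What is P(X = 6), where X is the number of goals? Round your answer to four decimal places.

0.0752

X ~ Binomial(n=10, p=0.812).
P(X=6) = C(10,6) · p^6 · (1−p)^4
= 210 · 0.28664 · 0.0012492 = 0.075195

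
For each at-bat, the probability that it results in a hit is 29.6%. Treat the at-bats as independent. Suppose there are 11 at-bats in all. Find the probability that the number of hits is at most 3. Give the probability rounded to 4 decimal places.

0.5813

X ~ Binomial(11, 0.296); P(X ≤ 3) = Σ C(11,k) p^k (1−p)^(11−k) over k:
  k=0: C(11,0)·0.296^0·0.704^11 = 0.021052
  k=1: C(11,1)·0.296^1·0.704^10 = 0.097367
  k=2: C(11,2)·0.296^2·0.704^9 = 0.204692
  k=3: C(11,3)·0.296^3·0.704^8 = 0.258191
Total = 0.581301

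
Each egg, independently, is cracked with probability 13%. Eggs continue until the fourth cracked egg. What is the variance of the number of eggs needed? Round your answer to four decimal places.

205.9172

Y = total eggs until the fourth success; negative binomial with r=4, p=0.13.
Var(Y) = r(1−p)/p² = 4·0.87 / 0.13² = 205.917160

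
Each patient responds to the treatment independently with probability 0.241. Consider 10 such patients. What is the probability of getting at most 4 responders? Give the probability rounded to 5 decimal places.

X ~ Binomial(10, 0.241); P(X ≤ 4) = Σ C(10,k) p^k (1−p)^(10−k) over k:
  k=0: C(10,0)·0.241^0·0.759^10 = 0.0634480
  k=1: C(10,1)·0.241^1·0.759^9 = 0.2014619
  k=2: C(10,2)·0.241^2·0.759^8 = 0.2878597
  k=3: C(10,3)·0.241^3·0.759^7 = 0.2437389
  k=4: C(10,4)·0.241^4·0.759^6 = 0.1354372
Total = 0.9319457

0.93195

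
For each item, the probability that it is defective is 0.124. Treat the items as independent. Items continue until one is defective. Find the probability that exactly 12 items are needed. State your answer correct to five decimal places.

Geometric (trials to first success), p = 0.124.
P(Y = 12) = (1−p)^11 · p = 0.2331 · 0.124 = 0.0289046

0.02890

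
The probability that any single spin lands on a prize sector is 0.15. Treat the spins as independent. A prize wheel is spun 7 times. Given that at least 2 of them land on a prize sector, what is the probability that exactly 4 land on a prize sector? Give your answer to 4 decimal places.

0.0384

X ~ Binomial(7, 0.15). Want P(X=4 | X≥2) = P(X=4) / P(X≥2).
P(X=4) = C(7,4)·0.15^4·0.85^3 = 0.010882
P(X≥2) = 1 − 0.320577 − 0.396007 = 0.283416
Ratio = 0.010882 / 0.283416 = 0.038394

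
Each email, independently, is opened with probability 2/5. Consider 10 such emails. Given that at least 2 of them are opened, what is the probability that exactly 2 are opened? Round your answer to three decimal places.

0.127

X ~ Binomial(10, 0.40). Want P(X=2 | X≥2) = P(X=2) / P(X≥2).
P(X=2) = C(10,2)·0.40^2·0.60^8 = 0.12093
P(X≥2) = 1 − 0.00605 − 0.04031 = 0.95364
Ratio = 0.12093 / 0.95364 = 0.12681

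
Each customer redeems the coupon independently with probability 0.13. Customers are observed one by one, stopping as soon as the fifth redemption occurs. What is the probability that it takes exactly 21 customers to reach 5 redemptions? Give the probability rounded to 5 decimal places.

Y = trial on which the fifth success occurs; negative binomial, r=5, p=0.13.
P(Y=21) = C(20,4) · p^5 · (1−p)^16
= 4845 · 3.7129e-05 · 0.10772 = 0.0193784

0.01938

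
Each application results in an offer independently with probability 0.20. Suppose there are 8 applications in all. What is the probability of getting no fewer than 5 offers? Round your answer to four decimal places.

X ~ Binomial(8, 0.20); P(X ≥ 5) = Σ C(8,k) p^k (1−p)^(8−k) over k:
  k=5: C(8,5)·0.20^5·0.80^3 = 0.009175
  k=6: C(8,6)·0.20^6·0.80^2 = 0.001147
  k=7: C(8,7)·0.20^7·0.80^1 = 0.000082
  k=8: C(8,8)·0.20^8·0.80^0 = 0.000003
Total = 0.010406

0.0104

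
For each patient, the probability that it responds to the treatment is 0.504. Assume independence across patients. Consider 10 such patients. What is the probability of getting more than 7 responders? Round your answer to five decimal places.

X ~ Binomial(10, 0.504); P(X ≥ 8) = Σ C(10,k) p^k (1−p)^(10−k) over k:
  k=8: C(10,8)·0.504^8·0.496^2 = 0.0460914
  k=9: C(10,9)·0.504^9·0.496^1 = 0.0104077
  k=10: C(10,10)·0.504^10·0.496^0 = 0.0010576
Total = 0.0575567

0.05756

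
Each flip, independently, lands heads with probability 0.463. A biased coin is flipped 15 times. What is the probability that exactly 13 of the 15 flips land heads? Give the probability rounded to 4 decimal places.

X ~ Binomial(n=15, p=0.463).
P(X=13) = C(15,13) · p^13 · (1−p)^2
= 105 · 4.4932e-05 · 0.28837 = 0.001360

0.0014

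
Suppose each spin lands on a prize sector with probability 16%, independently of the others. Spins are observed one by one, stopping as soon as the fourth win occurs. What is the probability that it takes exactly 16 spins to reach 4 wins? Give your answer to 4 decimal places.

Y = trial on which the fourth success occurs; negative binomial, r=4, p=0.16.
P(Y=16) = C(15,3) · p^4 · (1−p)^12
= 455 · 0.00065536 · 0.12341 = 0.036800

0.0368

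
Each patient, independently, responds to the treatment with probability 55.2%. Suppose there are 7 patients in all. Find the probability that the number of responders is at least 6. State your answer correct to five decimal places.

0.10433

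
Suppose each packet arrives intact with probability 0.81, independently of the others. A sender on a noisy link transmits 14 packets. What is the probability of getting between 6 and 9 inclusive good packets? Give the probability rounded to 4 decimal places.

X ~ Binomial(14, 0.81); P(6 ≤ X ≤ 9) = Σ C(14,k) p^k (1−p)^(14−k) over k:
  k=6: C(14,6)·0.81^6·0.19^8 = 0.001440
  k=7: C(14,7)·0.81^7·0.19^7 = 0.007018
  k=8: C(14,8)·0.81^8·0.19^6 = 0.026179
  k=9: C(14,9)·0.81^9·0.19^5 = 0.074404
Total = 0.109042

0.1090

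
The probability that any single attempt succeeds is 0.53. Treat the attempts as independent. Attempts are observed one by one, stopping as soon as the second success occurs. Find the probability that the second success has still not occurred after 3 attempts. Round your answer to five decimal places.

0.45505

Needing more than 3 attempts ⇔ fewer than 2 successes in the first 3. With X ~ Binomial(3, 0.53), P(Y > 3) = P(X ≤ 1).
  k=0: C(3,0)·0.53^0·0.47^3 = 0.1038230
  k=1: C(3,1)·0.53^1·0.47^2 = 0.3512310
P(X ≤ 1) = 0.4550540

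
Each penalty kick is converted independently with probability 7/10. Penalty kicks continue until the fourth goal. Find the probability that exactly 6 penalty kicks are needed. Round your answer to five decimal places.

0.21609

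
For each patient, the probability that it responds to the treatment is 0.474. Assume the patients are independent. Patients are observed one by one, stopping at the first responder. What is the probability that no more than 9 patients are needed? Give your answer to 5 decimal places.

Y = number of patients to the first success; geometric, p = 0.474.
P(Y ≤ 9) = 1 − (1−p)^9 = 1 − 0.0030823 = 0.9969177

0.99692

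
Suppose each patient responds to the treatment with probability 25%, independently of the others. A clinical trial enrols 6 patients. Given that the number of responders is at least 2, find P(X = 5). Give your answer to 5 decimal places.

X ~ Binomial(6, 0.25). Want P(X=5 | X≥2) = P(X=5) / P(X≥2).
P(X=5) = C(6,5)·0.25^5·0.75^1 = 0.0043945
P(X≥2) = 1 − 0.1779785 − 0.3559570 = 0.4660645
Ratio = 0.0043945 / 0.4660645 = 0.0094290

0.00943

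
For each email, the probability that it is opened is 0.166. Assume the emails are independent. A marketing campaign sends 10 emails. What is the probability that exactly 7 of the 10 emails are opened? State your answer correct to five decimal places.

0.00024

X ~ Binomial(n=10, p=0.166).
P(X=7) = C(10,7) · p^7 · (1−p)^3
= 120 · 3.4734e-06 · 0.58009 = 0.0002418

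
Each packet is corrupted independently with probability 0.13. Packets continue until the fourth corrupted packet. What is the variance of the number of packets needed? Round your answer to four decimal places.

Y = total packets until the fourth success; negative binomial with r=4, p=0.13.
Var(Y) = r(1−p)/p² = 4·0.87 / 0.13² = 205.917160

205.9172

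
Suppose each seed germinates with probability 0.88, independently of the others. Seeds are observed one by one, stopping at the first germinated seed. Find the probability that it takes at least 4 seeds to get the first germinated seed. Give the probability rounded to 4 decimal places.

0.0017

Y = number of seeds to the first success; geometric, p = 0.88.
P(Y > 3) = P(first 3 all fail) = (1−p)^3 = 0.001728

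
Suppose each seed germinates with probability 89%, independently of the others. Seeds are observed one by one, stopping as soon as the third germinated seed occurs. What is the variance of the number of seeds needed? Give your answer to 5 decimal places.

0.41661

Y = total seeds until the third success; negative binomial with r=3, p=0.89.
Var(Y) = r(1−p)/p² = 3·0.11 / 0.89² = 0.4166141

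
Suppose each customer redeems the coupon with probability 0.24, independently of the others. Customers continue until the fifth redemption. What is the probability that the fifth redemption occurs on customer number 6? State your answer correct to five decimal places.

0.00303

Y = trial on which the fifth success occurs; negative binomial, r=5, p=0.24.
P(Y=6) = C(5,4) · p^5 · (1−p)^1
= 5 · 0.00079626 · 0.76 = 0.0030258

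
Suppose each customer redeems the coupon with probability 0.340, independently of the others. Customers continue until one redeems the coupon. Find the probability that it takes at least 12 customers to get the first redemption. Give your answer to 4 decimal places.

Y = number of customers to the first success; geometric, p = 0.34.
P(Y > 11) = P(first 11 all fail) = (1−p)^11 = 0.010351

0.0104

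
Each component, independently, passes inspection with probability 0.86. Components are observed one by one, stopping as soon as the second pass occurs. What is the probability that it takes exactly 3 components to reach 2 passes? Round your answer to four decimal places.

Y = trial on which the second success occurs; negative binomial, r=2, p=0.86.
P(Y=3) = C(2,1) · p^2 · (1−p)^1
= 2 · 0.7396 · 0.14 = 0.207088

0.2071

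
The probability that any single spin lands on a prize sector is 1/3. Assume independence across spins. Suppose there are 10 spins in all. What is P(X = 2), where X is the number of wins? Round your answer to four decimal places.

X ~ Binomial(n=10, p=0.333333).
P(X=2) = C(10,2) · p^2 · (1−p)^8
= 45 · 0.11111 · 0.039018 = 0.195092

0.1951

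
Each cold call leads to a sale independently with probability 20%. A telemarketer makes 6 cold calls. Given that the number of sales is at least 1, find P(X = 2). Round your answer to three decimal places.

0.333

X ~ Binomial(6, 0.20). Want P(X=2 | X≥1) = P(X=2) / P(X≥1).
P(X=2) = C(6,2)·0.20^2·0.80^4 = 0.24576
P(X≥1) = 1 − 0.26214 = 0.73786
Ratio = 0.24576 / 0.73786 = 0.33307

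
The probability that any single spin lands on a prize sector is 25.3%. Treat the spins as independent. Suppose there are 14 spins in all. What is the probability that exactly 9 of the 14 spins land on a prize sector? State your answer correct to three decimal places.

0.002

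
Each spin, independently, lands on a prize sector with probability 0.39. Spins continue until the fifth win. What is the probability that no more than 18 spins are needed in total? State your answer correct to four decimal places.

0.8907

Finishing within 18 spins ⇔ at least 5 successes in the first 18. With X ~ Binomial(18, 0.39), P(Y ≤ 18) = 1 − P(X ≤ 4).
  k=0: C(18,0)·0.39^0·0.61^18 = 0.000137
  k=1: C(18,1)·0.39^1·0.61^17 = 0.001574
  k=2: C(18,2)·0.39^2·0.61^16 = 0.008553
  k=3: C(18,3)·0.39^3·0.61^15 = 0.029163
  k=4: C(18,4)·0.39^4·0.61^14 = 0.069919
1 − 0.109345 = 0.890655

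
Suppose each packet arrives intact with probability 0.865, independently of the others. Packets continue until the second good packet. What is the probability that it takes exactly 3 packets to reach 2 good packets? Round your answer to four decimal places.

Y = trial on which the second success occurs; negative binomial, r=2, p=0.865.
P(Y=3) = C(2,1) · p^2 · (1−p)^1
= 2 · 0.74823 · 0.135 = 0.202021

0.2020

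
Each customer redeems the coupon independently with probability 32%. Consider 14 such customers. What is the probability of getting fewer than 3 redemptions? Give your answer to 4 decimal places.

0.1254

X ~ Binomial(14, 0.32); P(X ≤ 2) = Σ C(14,k) p^k (1−p)^(14−k) over k:
  k=0: C(14,0)·0.32^0·0.68^14 = 0.004520
  k=1: C(14,1)·0.32^1·0.68^13 = 0.029778
  k=2: C(14,2)·0.32^2·0.68^12 = 0.091085
Total = 0.125383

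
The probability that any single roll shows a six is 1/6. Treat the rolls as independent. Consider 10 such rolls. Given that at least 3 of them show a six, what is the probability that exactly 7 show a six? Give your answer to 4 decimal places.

X ~ Binomial(10, 0.166667). Want P(X=7 | X≥3) = P(X=7) / P(X≥3).
P(X=7) = C(10,7)·0.166667^7·0.833333^3 = 0.000248
P(X≥3) = 1 − 0.161506 − 0.323011 − 0.290710 = 0.224773
Ratio = 0.000248 / 0.224773 = 0.001104

0.0011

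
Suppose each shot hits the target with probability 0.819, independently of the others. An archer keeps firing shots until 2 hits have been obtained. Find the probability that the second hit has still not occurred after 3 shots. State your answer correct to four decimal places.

0.0864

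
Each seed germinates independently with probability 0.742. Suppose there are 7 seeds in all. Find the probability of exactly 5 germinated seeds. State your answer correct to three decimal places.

0.314

X ~ Binomial(n=7, p=0.742).
P(X=5) = C(7,5) · p^5 · (1−p)^2
= 21 · 0.22492 · 0.066564 = 0.31440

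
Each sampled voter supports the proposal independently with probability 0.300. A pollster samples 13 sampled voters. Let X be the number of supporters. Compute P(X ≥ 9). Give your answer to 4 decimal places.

0.0040

X ~ Binomial(13, 0.30); P(X ≥ 9) = Σ C(13,k) p^k (1−p)^(13−k) over k:
  k=9: C(13,9)·0.30^9·0.70^4 = 0.003379
  k=10: C(13,10)·0.30^10·0.70^3 = 0.000579
  k=11: C(13,11)·0.30^11·0.70^2 = 0.000068
  k=12: C(13,12)·0.30^12·0.70^1 = 0.000005
  k=13: C(13,13)·0.30^13·0.70^0 = 0.000000
Total = 0.004031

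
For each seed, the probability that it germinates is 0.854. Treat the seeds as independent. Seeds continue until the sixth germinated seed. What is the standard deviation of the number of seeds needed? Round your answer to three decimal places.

Y = total seeds until the sixth success; negative binomial with r=6, p=0.854.
SD(Y) = √[r(1−p)/p²] = √(1.20113) = 1.09596

1.096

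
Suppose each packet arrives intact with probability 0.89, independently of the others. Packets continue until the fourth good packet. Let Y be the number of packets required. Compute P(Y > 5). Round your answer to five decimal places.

Needing more than 5 packets ⇔ fewer than 4 successes in the first 5. With X ~ Binomial(5, 0.89), P(Y > 5) = P(X ≤ 3).
  k=0: C(5,0)·0.89^0·0.11^5 = 0.0000161
  k=1: C(5,1)·0.89^1·0.11^4 = 0.0006515
  k=2: C(5,2)·0.89^2·0.11^3 = 0.0105429
  k=3: C(5,3)·0.89^3·0.11^2 = 0.0853012
P(X ≤ 3) = 0.0965117

0.09651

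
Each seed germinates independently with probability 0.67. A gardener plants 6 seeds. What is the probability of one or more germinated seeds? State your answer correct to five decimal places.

P(at least one) = 1 − P(none) = 1 − (1 − 0.67)^6
= 1 − 0.0012915 = 0.9987085

0.99871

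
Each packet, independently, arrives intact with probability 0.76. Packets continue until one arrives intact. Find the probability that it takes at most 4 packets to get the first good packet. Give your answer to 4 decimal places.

0.9967

Y = number of packets to the first success; geometric, p = 0.76.
P(Y ≤ 4) = 1 − (1−p)^4 = 1 − 0.003318 = 0.996682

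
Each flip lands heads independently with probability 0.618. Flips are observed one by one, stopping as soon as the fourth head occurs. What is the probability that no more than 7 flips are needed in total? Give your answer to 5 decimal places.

Finishing within 7 flips ⇔ at least 4 successes in the first 7. With X ~ Binomial(7, 0.618), P(Y ≤ 7) = 1 − P(X ≤ 3).
  k=0: C(7,0)·0.618^0·0.382^7 = 0.0011870
  k=1: C(7,1)·0.618^1·0.382^6 = 0.0134421
  k=2: C(7,2)·0.618^2·0.382^5 = 0.0652399
  k=3: C(7,3)·0.618^3·0.382^4 = 0.1759085
1 − 0.2557775 = 0.7442225

0.74422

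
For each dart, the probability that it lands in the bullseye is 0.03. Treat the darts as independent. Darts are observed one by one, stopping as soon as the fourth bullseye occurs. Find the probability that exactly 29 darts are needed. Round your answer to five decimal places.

0.00124

Y = trial on which the fourth success occurs; negative binomial, r=4, p=0.03.
P(Y=29) = C(28,3) · p^4 · (1−p)^25
= 3276 · 8.1e-07 · 0.46697 = 0.0012391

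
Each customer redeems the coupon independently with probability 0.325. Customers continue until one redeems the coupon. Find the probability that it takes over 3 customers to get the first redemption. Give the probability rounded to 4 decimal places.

0.3075

Y = number of customers to the first success; geometric, p = 0.325.
P(Y > 3) = P(first 3 all fail) = (1−p)^3 = 0.307547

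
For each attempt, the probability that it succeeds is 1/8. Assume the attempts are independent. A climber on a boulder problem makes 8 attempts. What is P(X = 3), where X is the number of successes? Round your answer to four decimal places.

0.0561

X ~ Binomial(n=8, p=0.125).
P(X=3) = C(8,3) · p^3 · (1−p)^5
= 56 · 0.0019531 · 0.51291 = 0.056099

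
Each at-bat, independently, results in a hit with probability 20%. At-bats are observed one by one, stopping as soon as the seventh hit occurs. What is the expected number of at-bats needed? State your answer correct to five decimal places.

35.00000

Y = total at-bats until the seventh success; negative binomial with r=7, p=0.20.
E[Y] = r / p = 7 / 0.20 = 35.0000000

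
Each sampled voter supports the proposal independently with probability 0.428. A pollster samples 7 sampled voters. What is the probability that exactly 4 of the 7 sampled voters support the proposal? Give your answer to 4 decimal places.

X ~ Binomial(n=7, p=0.428).
P(X=4) = C(7,4) · p^4 · (1−p)^3
= 35 · 0.033556 · 0.18715 = 0.219802

0.2198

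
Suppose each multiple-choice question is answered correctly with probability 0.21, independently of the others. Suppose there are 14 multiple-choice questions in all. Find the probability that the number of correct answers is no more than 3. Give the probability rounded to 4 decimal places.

0.6634

X ~ Binomial(14, 0.21); P(X ≤ 3) = Σ C(14,k) p^k (1−p)^(14−k) over k:
  k=0: C(14,0)·0.21^0·0.79^14 = 0.036879
  k=1: C(14,1)·0.21^1·0.79^13 = 0.137246
  k=2: C(14,2)·0.21^2·0.79^12 = 0.237140
  k=3: C(14,3)·0.21^3·0.79^11 = 0.252149
Total = 0.663414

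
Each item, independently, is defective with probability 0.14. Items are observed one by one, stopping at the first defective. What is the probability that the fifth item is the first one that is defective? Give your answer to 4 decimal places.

0.0766

Geometric (trials to first success), p = 0.14.
P(Y = 5) = (1−p)^4 · p = 0.54701 · 0.14 = 0.076581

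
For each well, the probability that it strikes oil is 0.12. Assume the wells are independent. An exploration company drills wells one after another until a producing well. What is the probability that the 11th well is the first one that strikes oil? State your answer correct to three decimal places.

Geometric (trials to first success), p = 0.12.
P(Y = 11) = (1−p)^10 · p = 0.2785 · 0.12 = 0.03342

0.033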